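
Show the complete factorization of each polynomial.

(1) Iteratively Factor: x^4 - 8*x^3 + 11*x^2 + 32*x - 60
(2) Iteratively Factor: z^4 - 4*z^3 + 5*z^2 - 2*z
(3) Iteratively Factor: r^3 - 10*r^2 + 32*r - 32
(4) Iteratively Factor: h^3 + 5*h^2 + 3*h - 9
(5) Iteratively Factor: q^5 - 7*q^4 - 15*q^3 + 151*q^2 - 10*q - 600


(1) = (x + 2)*(x^3 - 10*x^2 + 31*x - 30) = (x - 2)*(x + 2)*(x^2 - 8*x + 15) = (x - 3)*(x - 2)*(x + 2)*(x - 5)
(2) = (z)*(z^3 - 4*z^2 + 5*z - 2) = z*(z - 1)*(z^2 - 3*z + 2) = z*(z - 1)^2*(z - 2)
(3) = (r - 4)*(r^2 - 6*r + 8) = (r - 4)*(r - 2)*(r - 4)
(4) = (h + 3)*(h^2 + 2*h - 3) = (h - 1)*(h + 3)*(h + 3)
(5) = (q - 5)*(q^4 - 2*q^3 - 25*q^2 + 26*q + 120) = (q - 5)*(q + 4)*(q^3 - 6*q^2 - q + 30) = (q - 5)*(q - 3)*(q + 4)*(q^2 - 3*q - 10) = (q - 5)^2*(q - 3)*(q + 4)*(q + 2)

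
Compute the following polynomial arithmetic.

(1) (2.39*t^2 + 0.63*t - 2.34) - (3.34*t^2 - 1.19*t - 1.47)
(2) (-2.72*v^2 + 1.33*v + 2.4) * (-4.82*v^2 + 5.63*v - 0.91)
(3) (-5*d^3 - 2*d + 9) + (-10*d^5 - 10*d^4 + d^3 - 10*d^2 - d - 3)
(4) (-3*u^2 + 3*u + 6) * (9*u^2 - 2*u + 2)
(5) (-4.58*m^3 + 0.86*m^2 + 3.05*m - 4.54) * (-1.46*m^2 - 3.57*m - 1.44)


(1) = -0.95*t^2 + 1.82*t - 0.87
(2) = 13.1104*v^4 - 21.7242*v^3 - 1.6049*v^2 + 12.3017*v - 2.184
(3) = -10*d^5 - 10*d^4 - 4*d^3 - 10*d^2 - 3*d + 6
(4) = -27*u^4 + 33*u^3 + 42*u^2 - 6*u + 12
(5) = 6.6868*m^5 + 15.095*m^4 - 0.928*m^3 - 5.4985*m^2 + 11.8158*m + 6.5376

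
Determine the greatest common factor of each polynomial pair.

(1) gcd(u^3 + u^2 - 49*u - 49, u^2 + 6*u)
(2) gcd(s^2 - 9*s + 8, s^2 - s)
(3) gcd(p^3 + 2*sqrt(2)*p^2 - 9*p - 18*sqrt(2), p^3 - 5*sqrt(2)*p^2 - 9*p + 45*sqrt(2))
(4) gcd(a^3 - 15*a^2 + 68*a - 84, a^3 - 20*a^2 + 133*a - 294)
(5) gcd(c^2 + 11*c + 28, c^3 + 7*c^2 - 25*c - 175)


(1) = 1
(2) = s - 1
(3) = p^2 - 9
(4) = gcd((a - 7)*(a - 6)*(a - 2), (a - 7)^2*(a - 6)) = a^2 - 13*a + 42
(5) = c + 7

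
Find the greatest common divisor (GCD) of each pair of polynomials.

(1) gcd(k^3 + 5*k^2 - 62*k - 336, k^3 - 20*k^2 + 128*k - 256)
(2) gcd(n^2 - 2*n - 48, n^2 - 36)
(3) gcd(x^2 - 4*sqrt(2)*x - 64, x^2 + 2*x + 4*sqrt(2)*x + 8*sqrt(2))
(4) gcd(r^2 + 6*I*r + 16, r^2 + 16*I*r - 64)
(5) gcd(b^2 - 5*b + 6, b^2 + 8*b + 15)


(1) = gcd((k - 8)*(k + 6)*(k + 7), (k - 8)^2*(k - 4)) = k - 8
(2) = gcd((n - 8)*(n + 6), (n - 6)*(n + 6)) = n + 6
(3) = x + 4*sqrt(2)
(4) = r + 8*I
(5) = gcd((b - 3)*(b - 2), (b + 3)*(b + 5)) = 1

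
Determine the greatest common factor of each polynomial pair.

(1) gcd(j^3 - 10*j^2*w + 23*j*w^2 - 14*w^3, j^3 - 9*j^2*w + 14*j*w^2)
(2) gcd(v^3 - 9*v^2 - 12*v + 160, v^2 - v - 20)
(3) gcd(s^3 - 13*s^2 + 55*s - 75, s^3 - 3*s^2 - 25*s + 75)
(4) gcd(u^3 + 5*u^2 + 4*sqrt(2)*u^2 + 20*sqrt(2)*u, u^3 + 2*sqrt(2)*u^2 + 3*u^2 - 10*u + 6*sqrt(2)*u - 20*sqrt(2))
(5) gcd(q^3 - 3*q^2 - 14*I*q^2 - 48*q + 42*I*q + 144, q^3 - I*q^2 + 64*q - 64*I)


(1) = j^2 - 9*j*w + 14*w^2
(2) = v^2 - v - 20
(3) = gcd((s - 5)^2*(s - 3), (s - 5)*(s - 3)*(s + 5)) = s^2 - 8*s + 15
(4) = gcd(u*(u + 5)*(u + 4*sqrt(2)), (u - 2)*(u + 5)*(u + 2*sqrt(2))) = u + 5
(5) = q - 8*I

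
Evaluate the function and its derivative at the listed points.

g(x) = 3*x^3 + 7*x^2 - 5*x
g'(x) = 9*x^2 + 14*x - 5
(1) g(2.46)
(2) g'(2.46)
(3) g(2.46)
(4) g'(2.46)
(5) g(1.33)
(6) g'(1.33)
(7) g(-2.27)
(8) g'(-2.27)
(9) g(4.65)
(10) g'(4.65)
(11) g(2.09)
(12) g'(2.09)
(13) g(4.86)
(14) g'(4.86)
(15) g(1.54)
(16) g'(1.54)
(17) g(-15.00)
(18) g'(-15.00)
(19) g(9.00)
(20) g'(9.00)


(1) = 74.72
(2) = 83.90
(3) = 74.72
(4) = 83.90
(5) = 12.79
(6) = 29.54
(7) = 12.33
(8) = 9.60
(9) = 429.74
(10) = 254.70
(11) = 47.51
(12) = 63.57
(13) = 485.41
(14) = 275.62
(15) = 19.86
(16) = 37.90
(17) = -8475.00
(18) = 1810.00
(19) = 2709.00
(20) = 850.00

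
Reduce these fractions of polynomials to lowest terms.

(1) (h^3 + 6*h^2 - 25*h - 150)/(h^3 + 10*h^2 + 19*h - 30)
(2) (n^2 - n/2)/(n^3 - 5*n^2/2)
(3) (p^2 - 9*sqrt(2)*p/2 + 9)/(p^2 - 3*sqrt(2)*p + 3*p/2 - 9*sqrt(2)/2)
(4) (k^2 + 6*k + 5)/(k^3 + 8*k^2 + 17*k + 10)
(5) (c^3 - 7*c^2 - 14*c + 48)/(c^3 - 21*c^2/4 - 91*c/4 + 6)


(1) = (h - 5)/(h - 1)
(2) = (2*n - 1)/(2*n^2 - 5*n)
(3) = (4*p - 6*sqrt(2))/(4*p + 6)
(4) = 1/(k + 2)
(5) = (4*c - 8)/(4*c - 1)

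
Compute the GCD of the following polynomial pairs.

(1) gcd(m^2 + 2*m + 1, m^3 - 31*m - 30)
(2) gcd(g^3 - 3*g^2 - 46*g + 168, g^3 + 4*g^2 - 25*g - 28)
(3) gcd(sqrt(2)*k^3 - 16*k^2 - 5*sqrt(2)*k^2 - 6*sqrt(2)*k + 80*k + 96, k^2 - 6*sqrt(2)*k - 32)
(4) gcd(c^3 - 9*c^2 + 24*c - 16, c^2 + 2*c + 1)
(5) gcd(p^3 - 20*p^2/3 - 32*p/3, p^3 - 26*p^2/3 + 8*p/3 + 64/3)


(1) = gcd((m + 1)^2, (m - 6)*(m + 1)*(m + 5)) = m + 1
(2) = g^2 + 3*g - 28
(3) = gcd((k - 6)*(k - 8*sqrt(2))*(sqrt(2)*k + sqrt(2)), (k - 8*sqrt(2))*(k + 2*sqrt(2))) = k - 8*sqrt(2)
(4) = gcd((c - 4)^2*(c - 1), (c + 1)^2) = 1
(5) = gcd(p*(p - 8)*(p + 4/3), (p - 8)*(p - 2)*(p + 4/3)) = p^2 - 20*p/3 - 32/3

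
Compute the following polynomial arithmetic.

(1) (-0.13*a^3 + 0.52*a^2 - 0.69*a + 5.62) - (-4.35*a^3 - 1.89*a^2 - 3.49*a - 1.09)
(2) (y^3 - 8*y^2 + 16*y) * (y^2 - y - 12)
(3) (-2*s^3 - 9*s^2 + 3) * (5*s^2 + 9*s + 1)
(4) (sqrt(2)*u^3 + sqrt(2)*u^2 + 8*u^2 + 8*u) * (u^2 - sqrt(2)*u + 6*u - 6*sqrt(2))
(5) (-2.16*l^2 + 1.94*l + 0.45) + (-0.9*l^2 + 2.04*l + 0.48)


(1) = 4.22*a^3 + 2.41*a^2 + 2.8*a + 6.71
(2) = y^5 - 9*y^4 + 12*y^3 + 80*y^2 - 192*y
(3) = -10*s^5 - 63*s^4 - 83*s^3 + 6*s^2 + 27*s + 3
(4) = sqrt(2)*u^5 + 6*u^4 + 7*sqrt(2)*u^4 - 2*sqrt(2)*u^3 + 42*u^3 - 56*sqrt(2)*u^2 + 36*u^2 - 48*sqrt(2)*u
(5) = -3.06*l^2 + 3.98*l + 0.93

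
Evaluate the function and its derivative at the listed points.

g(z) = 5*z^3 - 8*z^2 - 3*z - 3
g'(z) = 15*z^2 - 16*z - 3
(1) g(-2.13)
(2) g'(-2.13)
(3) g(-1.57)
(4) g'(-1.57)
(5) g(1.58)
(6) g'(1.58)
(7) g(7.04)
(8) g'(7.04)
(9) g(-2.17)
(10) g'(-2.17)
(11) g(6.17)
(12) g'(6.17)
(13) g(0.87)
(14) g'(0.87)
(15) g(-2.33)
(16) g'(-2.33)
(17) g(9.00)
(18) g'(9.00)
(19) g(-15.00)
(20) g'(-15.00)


(1) = -81.22
(2) = 99.13
(3) = -37.36
(4) = 59.09
(5) = -7.99
(6) = 9.17
(7) = 1323.96
(8) = 627.78
(9) = -85.25
(10) = 102.35
(11) = 848.36
(12) = 469.31
(13) = -8.37
(14) = -5.57
(15) = -102.69
(16) = 115.71
(17) = 2967.00
(18) = 1068.00
(19) = -18633.00
(20) = 3612.00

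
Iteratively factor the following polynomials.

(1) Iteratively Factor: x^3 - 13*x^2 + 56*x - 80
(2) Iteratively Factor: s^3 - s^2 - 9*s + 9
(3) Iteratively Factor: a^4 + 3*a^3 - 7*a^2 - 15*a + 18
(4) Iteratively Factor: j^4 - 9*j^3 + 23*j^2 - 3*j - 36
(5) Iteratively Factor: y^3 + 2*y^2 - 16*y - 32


(1) = (x - 5)*(x^2 - 8*x + 16) = (x - 5)*(x - 4)*(x - 4)
(2) = (s + 3)*(s^2 - 4*s + 3) = (s - 1)*(s + 3)*(s - 3)
(3) = (a + 3)*(a^3 - 7*a + 6) = (a - 1)*(a + 3)*(a^2 + a - 6) = (a - 2)*(a - 1)*(a + 3)*(a + 3)
(4) = (j + 1)*(j^3 - 10*j^2 + 33*j - 36) = (j - 3)*(j + 1)*(j^2 - 7*j + 12) = (j - 4)*(j - 3)*(j + 1)*(j - 3)
(5) = (y - 4)*(y^2 + 6*y + 8) = (y - 4)*(y + 2)*(y + 4)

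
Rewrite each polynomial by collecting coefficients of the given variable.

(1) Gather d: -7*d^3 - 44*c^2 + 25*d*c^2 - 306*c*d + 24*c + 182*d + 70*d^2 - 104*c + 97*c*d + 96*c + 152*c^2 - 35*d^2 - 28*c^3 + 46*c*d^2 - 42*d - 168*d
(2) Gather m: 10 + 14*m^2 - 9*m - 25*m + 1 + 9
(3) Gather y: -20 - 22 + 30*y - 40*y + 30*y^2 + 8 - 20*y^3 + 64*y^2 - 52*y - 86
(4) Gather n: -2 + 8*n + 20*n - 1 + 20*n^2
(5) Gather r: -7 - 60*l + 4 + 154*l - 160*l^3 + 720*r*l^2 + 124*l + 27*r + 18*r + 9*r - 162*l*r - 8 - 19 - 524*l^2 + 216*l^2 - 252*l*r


(1) = -28*c^3 + 108*c^2 + 16*c - 7*d^3 + d^2*(46*c + 35) + d*(25*c^2 - 209*c - 28)
(2) = 14*m^2 - 34*m + 20
(3) = -20*y^3 + 94*y^2 - 62*y - 120
(4) = 20*n^2 + 28*n - 3
(5) = -160*l^3 - 308*l^2 + 218*l + r*(720*l^2 - 414*l + 54) - 30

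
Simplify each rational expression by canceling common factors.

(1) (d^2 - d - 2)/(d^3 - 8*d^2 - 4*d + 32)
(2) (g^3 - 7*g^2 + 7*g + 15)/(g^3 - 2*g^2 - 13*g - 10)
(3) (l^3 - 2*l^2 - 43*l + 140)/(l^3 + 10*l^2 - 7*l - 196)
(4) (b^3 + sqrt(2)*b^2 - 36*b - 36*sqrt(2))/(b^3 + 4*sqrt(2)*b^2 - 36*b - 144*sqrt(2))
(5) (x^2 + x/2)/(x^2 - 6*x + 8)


(1) = (d + 1)/(d^2 - 6*d - 16)
(2) = (g - 3)/(g + 2)
(3) = (l - 5)/(l + 7)
(4) = (b + sqrt(2))/(b + 4*sqrt(2))
(5) = (2*x^2 + x)/(2*x^2 - 12*x + 16)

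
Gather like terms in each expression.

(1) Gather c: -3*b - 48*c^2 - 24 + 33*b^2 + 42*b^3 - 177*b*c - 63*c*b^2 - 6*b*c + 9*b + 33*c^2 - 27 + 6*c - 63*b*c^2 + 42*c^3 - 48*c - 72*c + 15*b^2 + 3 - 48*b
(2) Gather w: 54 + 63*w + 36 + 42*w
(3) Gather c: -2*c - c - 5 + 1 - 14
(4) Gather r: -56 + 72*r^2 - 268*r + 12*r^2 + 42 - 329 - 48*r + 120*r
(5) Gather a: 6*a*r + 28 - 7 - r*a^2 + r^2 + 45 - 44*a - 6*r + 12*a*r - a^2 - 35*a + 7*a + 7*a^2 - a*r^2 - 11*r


(1) = 42*b^3 + 48*b^2 - 42*b + 42*c^3 + c^2*(-63*b - 15) + c*(-63*b^2 - 183*b - 114) - 48
(2) = 105*w + 90
(3) = -3*c - 18
(4) = 84*r^2 - 196*r - 343
(5) = a^2*(6 - r) + a*(-r^2 + 18*r - 72) + r^2 - 17*r + 66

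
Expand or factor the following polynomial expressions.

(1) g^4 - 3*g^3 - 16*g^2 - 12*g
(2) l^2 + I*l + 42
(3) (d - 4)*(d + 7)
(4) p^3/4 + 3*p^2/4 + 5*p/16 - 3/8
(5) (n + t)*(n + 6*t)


(1) = g*(g - 6)*(g + 1)*(g + 2)
(2) = (l - 6*I)*(l + 7*I)
(3) = d^2 + 3*d - 28
(4) = (p/4 + 1/2)*(p - 1/2)*(p + 3/2)
(5) = n^2 + 7*n*t + 6*t^2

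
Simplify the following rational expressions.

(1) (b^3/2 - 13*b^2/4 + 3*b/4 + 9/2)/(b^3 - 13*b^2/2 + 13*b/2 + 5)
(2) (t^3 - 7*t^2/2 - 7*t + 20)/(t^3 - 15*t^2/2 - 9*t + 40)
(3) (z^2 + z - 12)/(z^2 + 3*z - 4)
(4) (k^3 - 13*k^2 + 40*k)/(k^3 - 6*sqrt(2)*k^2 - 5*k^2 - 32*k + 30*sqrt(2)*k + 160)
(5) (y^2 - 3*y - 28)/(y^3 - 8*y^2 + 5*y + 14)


(1) = (2*b^3 - 13*b^2 + 3*b + 18)/(4*b^3 - 26*b^2 + 26*b + 20)
(2) = (t - 4)/(t - 8)
(3) = (z - 3)/(z - 1)
(4) = (k^2 - 8*k)/(k^2 - 6*sqrt(2)*k - 32)
(5) = (y + 4)/(y^2 - y - 2)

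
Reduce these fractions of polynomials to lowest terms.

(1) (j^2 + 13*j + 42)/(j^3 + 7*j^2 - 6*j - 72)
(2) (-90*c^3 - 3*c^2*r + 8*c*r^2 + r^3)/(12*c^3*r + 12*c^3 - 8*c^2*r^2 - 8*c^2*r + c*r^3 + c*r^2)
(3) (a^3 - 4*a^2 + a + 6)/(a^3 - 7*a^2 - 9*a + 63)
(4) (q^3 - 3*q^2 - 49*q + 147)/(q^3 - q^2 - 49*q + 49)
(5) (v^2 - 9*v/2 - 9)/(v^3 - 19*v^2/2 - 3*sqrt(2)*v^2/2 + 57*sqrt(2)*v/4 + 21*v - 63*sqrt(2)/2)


(1) = (j + 7)/(j^2 + j - 12)
(2) = (-90*c^3 - 3*c^2*r + 8*c*r^2 + r^3)/(12*c^3*r + 12*c^3 - 8*c^2*r^2 - 8*c^2*r + c*r^3 + c*r^2)
(3) = (a^2 - a - 2)/(a^2 - 4*a - 21)
(4) = (q - 3)/(q - 1)
(5) = (8*v + 12)/(8*v^2 + v*(-28 - 12*sqrt(2)) + 42*sqrt(2))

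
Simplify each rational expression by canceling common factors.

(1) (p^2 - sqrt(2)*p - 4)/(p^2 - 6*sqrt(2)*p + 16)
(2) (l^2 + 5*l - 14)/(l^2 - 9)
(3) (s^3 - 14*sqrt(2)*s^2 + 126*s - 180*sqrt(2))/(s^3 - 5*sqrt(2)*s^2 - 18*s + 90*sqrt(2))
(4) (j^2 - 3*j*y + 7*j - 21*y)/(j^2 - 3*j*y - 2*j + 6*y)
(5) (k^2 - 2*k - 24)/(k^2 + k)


(1) = (p + sqrt(2))/(p - 4*sqrt(2))
(2) = (l^2 + 5*l - 14)/(l^2 - 9)
(3) = (s - 6*sqrt(2))/(s + 3*sqrt(2))
(4) = (j + 7)/(j - 2)
(5) = (k^2 - 2*k - 24)/(k^2 + k)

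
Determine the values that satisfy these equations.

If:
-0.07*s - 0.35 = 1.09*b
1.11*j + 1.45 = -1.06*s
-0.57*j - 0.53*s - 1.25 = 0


Then:
b = -2.59
j = -35.00
s = 35.28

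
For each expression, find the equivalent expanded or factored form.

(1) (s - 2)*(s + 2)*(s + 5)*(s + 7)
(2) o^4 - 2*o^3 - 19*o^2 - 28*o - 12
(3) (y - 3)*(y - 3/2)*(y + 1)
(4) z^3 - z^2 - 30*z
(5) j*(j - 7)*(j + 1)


(1) = s^4 + 12*s^3 + 31*s^2 - 48*s - 140
(2) = (o - 6)*(o + 1)^2*(o + 2)
(3) = y^3 - 7*y^2/2 + 9/2
(4) = z*(z - 6)*(z + 5)
(5) = j^3 - 6*j^2 - 7*j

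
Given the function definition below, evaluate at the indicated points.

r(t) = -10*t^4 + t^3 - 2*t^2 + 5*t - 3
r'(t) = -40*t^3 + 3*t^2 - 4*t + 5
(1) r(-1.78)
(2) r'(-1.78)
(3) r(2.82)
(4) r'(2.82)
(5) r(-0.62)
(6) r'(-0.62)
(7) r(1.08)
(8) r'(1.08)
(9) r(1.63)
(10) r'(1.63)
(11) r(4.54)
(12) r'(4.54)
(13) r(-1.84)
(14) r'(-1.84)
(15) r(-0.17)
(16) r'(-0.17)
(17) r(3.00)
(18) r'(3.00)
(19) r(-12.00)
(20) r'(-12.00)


(1) = -124.26
(2) = 247.22
(3) = -614.79
(4) = -879.45
(5) = -8.58
(6) = 18.17
(7) = -12.28
(8) = -46.21
(9) = -66.42
(10) = -166.78
(11) = -4176.33
(12) = -3694.39
(13) = -139.82
(14) = 271.70
(15) = -3.92
(16) = 5.96
(17) = -789.00
(18) = -1060.00
(19) = -209439.00
(20) = 69605.00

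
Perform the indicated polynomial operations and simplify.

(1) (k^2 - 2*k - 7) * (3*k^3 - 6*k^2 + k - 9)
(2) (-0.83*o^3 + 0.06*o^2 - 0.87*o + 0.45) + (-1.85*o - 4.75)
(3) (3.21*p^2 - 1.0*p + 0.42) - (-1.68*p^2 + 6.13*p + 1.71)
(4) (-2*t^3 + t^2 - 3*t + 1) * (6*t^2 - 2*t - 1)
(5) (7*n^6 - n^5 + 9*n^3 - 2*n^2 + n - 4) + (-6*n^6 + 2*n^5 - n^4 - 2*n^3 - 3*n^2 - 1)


(1) = 3*k^5 - 12*k^4 - 8*k^3 + 31*k^2 + 11*k + 63
(2) = -0.83*o^3 + 0.06*o^2 - 2.72*o - 4.3
(3) = 4.89*p^2 - 7.13*p - 1.29
(4) = -12*t^5 + 10*t^4 - 18*t^3 + 11*t^2 + t - 1
(5) = n^6 + n^5 - n^4 + 7*n^3 - 5*n^2 + n - 5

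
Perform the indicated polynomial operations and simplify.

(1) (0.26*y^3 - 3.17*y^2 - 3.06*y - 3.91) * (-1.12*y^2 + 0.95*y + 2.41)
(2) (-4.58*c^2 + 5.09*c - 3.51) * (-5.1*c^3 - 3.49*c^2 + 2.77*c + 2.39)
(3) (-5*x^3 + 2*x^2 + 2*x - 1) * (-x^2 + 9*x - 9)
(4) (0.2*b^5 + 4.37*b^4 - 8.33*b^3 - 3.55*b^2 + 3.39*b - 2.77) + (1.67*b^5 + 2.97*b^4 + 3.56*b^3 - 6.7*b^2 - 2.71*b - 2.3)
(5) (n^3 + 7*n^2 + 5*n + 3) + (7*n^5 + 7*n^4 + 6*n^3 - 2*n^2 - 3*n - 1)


(1) = -0.2912*y^5 + 3.7974*y^4 + 1.0423*y^3 - 6.1675*y^2 - 11.0891*y - 9.4231
(2) = 23.358*c^5 - 9.9748*c^4 - 12.5497*c^3 + 15.403*c^2 + 2.4424*c - 8.3889
(3) = 5*x^5 - 47*x^4 + 61*x^3 + x^2 - 27*x + 9
(4) = 1.87*b^5 + 7.34*b^4 - 4.77*b^3 - 10.25*b^2 + 0.68*b - 5.07
(5) = 7*n^5 + 7*n^4 + 7*n^3 + 5*n^2 + 2*n + 2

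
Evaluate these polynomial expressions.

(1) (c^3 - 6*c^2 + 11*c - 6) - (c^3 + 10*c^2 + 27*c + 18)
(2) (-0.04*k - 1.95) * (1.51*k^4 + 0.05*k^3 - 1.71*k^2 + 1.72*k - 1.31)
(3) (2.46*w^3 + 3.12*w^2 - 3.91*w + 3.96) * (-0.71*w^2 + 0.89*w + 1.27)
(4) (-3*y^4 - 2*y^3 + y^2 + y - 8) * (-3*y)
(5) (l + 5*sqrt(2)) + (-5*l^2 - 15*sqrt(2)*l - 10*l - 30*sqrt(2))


(1) = -16*c^2 - 16*c - 24
(2) = -0.0604*k^5 - 2.9465*k^4 - 0.0291*k^3 + 3.2657*k^2 - 3.3016*k + 2.5545
(3) = -1.7466*w^5 - 0.0258*w^4 + 8.6771*w^3 - 2.3291*w^2 - 1.4413*w + 5.0292
(4) = 9*y^5 + 6*y^4 - 3*y^3 - 3*y^2 + 24*y
(5) = -5*l^2 - 15*sqrt(2)*l - 9*l - 25*sqrt(2)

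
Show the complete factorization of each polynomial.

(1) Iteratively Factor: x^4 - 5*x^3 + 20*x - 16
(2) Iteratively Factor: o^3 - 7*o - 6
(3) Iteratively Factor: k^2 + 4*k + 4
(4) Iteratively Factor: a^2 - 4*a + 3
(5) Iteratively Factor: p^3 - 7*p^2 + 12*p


(1) = (x + 2)*(x^3 - 7*x^2 + 14*x - 8) = (x - 1)*(x + 2)*(x^2 - 6*x + 8) = (x - 2)*(x - 1)*(x + 2)*(x - 4)
(2) = (o + 2)*(o^2 - 2*o - 3) = (o - 3)*(o + 2)*(o + 1)
(3) = (k + 2)*(k + 2)
(4) = (a - 1)*(a - 3)
(5) = (p)*(p^2 - 7*p + 12) = p*(p - 4)*(p - 3)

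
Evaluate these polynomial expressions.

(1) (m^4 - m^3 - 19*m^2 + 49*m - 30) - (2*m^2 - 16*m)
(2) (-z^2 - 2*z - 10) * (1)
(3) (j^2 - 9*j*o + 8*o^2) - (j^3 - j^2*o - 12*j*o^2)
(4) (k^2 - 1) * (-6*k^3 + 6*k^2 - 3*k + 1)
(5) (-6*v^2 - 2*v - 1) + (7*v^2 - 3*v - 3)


(1) = m^4 - m^3 - 21*m^2 + 65*m - 30
(2) = -z^2 - 2*z - 10
(3) = -j^3 + j^2*o + j^2 + 12*j*o^2 - 9*j*o + 8*o^2
(4) = -6*k^5 + 6*k^4 + 3*k^3 - 5*k^2 + 3*k - 1
(5) = v^2 - 5*v - 4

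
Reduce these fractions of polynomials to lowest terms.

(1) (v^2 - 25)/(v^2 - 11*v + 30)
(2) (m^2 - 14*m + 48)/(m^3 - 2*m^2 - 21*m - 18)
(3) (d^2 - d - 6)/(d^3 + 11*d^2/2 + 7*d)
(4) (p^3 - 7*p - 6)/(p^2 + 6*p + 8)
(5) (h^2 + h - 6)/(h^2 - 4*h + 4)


(1) = (v + 5)/(v - 6)
(2) = (m - 8)/(m^2 + 4*m + 3)
(3) = (2*d - 6)/(2*d^2 + 7*d)
(4) = (p^2 - 2*p - 3)/(p + 4)
(5) = (h + 3)/(h - 2)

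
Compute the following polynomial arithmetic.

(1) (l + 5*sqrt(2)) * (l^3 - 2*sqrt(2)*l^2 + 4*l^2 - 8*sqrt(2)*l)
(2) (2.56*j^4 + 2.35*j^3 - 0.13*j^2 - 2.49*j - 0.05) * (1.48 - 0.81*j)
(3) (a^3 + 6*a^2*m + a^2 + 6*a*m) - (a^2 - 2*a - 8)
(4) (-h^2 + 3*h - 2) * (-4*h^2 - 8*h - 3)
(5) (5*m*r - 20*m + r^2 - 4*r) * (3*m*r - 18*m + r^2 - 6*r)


(1) = l^4 + 4*l^3 + 3*sqrt(2)*l^3 - 20*l^2 + 12*sqrt(2)*l^2 - 80*l
(2) = -2.0736*j^5 + 1.8853*j^4 + 3.5833*j^3 + 1.8245*j^2 - 3.6447*j - 0.074
(3) = a^3 + 6*a^2*m + 6*a*m + 2*a + 8
(4) = 4*h^4 - 4*h^3 - 13*h^2 + 7*h + 6
(5) = 15*m^2*r^2 - 150*m^2*r + 360*m^2 + 8*m*r^3 - 80*m*r^2 + 192*m*r + r^4 - 10*r^3 + 24*r^2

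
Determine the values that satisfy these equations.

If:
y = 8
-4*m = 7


Then:
m = -7/4
y = 8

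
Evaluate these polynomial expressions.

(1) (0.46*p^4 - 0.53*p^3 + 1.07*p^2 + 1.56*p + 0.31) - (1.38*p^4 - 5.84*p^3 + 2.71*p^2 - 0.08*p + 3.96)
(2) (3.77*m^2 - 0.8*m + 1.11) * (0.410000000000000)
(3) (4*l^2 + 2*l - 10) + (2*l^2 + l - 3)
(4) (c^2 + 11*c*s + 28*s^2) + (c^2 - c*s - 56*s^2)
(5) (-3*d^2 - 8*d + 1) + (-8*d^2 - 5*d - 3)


(1) = -0.92*p^4 + 5.31*p^3 - 1.64*p^2 + 1.64*p - 3.65
(2) = 1.5457*m^2 - 0.328*m + 0.4551
(3) = 6*l^2 + 3*l - 13
(4) = 2*c^2 + 10*c*s - 28*s^2
(5) = -11*d^2 - 13*d - 2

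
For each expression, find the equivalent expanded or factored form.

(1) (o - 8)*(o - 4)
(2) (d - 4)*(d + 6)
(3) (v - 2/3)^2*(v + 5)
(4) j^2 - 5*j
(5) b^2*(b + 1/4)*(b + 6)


(1) = o^2 - 12*o + 32
(2) = d^2 + 2*d - 24
(3) = v^3 + 11*v^2/3 - 56*v/9 + 20/9
(4) = j*(j - 5)
(5) = b^4 + 25*b^3/4 + 3*b^2/2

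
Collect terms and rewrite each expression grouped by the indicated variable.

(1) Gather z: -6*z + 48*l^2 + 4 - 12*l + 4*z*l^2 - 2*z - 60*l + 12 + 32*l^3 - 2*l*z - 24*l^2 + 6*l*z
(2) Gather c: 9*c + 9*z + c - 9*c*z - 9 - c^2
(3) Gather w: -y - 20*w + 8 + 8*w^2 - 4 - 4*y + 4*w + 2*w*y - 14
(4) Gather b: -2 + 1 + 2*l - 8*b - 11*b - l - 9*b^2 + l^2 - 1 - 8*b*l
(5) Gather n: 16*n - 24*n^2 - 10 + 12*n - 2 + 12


(1) = 32*l^3 + 24*l^2 - 72*l + z*(4*l^2 + 4*l - 8) + 16
(2) = -c^2 + c*(10 - 9*z) + 9*z - 9
(3) = 8*w^2 + w*(2*y - 16) - 5*y - 10
(4) = -9*b^2 + b*(-8*l - 19) + l^2 + l - 2
(5) = -24*n^2 + 28*n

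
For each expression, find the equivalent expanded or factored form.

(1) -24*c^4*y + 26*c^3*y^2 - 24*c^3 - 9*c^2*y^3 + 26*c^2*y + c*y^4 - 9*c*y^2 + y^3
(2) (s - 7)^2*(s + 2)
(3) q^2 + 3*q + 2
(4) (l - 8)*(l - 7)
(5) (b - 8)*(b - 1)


(1) = (-4*c + y)*(-3*c + y)*(-2*c + y)*(c*y + 1)
(2) = s^3 - 12*s^2 + 21*s + 98
(3) = (q + 1)*(q + 2)
(4) = l^2 - 15*l + 56
(5) = b^2 - 9*b + 8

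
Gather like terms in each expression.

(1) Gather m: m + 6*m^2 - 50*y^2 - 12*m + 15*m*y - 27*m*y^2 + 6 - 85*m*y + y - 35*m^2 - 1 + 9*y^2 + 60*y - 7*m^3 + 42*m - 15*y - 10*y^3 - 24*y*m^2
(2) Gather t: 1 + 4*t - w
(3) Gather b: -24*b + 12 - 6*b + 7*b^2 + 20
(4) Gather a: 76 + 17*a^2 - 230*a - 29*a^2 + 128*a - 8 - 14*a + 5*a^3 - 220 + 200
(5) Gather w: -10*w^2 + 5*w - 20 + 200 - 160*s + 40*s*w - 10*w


(1) = -7*m^3 + m^2*(-24*y - 29) + m*(-27*y^2 - 70*y + 31) - 10*y^3 - 41*y^2 + 46*y + 5
(2) = 4*t - w + 1
(3) = 7*b^2 - 30*b + 32
(4) = 5*a^3 - 12*a^2 - 116*a + 48
(5) = -160*s - 10*w^2 + w*(40*s - 5) + 180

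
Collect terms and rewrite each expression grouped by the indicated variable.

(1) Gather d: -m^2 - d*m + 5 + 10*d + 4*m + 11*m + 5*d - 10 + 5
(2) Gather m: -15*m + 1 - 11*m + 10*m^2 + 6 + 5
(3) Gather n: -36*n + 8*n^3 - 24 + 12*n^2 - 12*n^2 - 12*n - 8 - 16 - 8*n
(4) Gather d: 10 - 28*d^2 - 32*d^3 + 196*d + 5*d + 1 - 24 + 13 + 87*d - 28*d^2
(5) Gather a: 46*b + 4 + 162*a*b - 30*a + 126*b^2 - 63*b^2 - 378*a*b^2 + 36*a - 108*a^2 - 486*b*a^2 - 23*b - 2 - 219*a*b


(1) = d*(15 - m) - m^2 + 15*m
(2) = 10*m^2 - 26*m + 12
(3) = 8*n^3 - 56*n - 48
(4) = -32*d^3 - 56*d^2 + 288*d
(5) = a^2*(-486*b - 108) + a*(-378*b^2 - 57*b + 6) + 63*b^2 + 23*b + 2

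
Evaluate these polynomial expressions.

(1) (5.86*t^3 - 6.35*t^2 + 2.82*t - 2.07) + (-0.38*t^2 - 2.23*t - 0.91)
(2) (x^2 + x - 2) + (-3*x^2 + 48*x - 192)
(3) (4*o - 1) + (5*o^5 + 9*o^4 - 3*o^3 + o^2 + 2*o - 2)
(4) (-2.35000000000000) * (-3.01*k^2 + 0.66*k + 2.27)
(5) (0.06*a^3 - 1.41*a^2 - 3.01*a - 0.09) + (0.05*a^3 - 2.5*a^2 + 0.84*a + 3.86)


(1) = 5.86*t^3 - 6.73*t^2 + 0.59*t - 2.98
(2) = -2*x^2 + 49*x - 194
(3) = 5*o^5 + 9*o^4 - 3*o^3 + o^2 + 6*o - 3
(4) = 7.0735*k^2 - 1.551*k - 5.3345
(5) = 0.11*a^3 - 3.91*a^2 - 2.17*a + 3.77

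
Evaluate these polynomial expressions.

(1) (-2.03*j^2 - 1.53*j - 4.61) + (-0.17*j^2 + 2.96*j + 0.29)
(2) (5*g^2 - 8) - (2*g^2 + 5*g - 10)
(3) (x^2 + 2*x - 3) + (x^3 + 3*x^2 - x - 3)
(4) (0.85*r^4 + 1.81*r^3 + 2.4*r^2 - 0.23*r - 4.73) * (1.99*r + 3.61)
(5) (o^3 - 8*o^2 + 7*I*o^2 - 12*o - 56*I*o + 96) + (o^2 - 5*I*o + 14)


(1) = -2.2*j^2 + 1.43*j - 4.32
(2) = 3*g^2 - 5*g + 2
(3) = x^3 + 4*x^2 + x - 6
(4) = 1.6915*r^5 + 6.6704*r^4 + 11.3101*r^3 + 8.2063*r^2 - 10.243*r - 17.0753
(5) = o^3 - 7*o^2 + 7*I*o^2 - 12*o - 61*I*o + 110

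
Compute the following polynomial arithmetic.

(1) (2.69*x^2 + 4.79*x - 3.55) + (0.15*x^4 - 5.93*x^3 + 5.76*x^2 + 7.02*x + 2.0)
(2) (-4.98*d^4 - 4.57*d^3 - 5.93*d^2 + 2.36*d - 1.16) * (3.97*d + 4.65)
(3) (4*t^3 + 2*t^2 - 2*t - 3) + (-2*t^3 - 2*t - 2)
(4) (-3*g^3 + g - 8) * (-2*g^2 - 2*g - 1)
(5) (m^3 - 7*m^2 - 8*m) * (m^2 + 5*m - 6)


(1) = 0.15*x^4 - 5.93*x^3 + 8.45*x^2 + 11.81*x - 1.55
(2) = -19.7706*d^5 - 41.2999*d^4 - 44.7926*d^3 - 18.2053*d^2 + 6.3688*d - 5.394
(3) = 2*t^3 + 2*t^2 - 4*t - 5
(4) = 6*g^5 + 6*g^4 + g^3 + 14*g^2 + 15*g + 8
(5) = m^5 - 2*m^4 - 49*m^3 + 2*m^2 + 48*m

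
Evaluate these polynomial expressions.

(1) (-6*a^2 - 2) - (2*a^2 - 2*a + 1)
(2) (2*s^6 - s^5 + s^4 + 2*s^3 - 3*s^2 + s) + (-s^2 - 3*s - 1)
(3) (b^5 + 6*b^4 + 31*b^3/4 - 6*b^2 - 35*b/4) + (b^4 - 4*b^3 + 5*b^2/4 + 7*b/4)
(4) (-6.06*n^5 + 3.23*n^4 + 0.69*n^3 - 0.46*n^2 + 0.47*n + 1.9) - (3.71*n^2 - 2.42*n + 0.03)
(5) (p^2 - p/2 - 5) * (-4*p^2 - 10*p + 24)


(1) = -8*a^2 + 2*a - 3
(2) = 2*s^6 - s^5 + s^4 + 2*s^3 - 4*s^2 - 2*s - 1
(3) = b^5 + 7*b^4 + 15*b^3/4 - 19*b^2/4 - 7*b
(4) = -6.06*n^5 + 3.23*n^4 + 0.69*n^3 - 4.17*n^2 + 2.89*n + 1.87
(5) = -4*p^4 - 8*p^3 + 49*p^2 + 38*p - 120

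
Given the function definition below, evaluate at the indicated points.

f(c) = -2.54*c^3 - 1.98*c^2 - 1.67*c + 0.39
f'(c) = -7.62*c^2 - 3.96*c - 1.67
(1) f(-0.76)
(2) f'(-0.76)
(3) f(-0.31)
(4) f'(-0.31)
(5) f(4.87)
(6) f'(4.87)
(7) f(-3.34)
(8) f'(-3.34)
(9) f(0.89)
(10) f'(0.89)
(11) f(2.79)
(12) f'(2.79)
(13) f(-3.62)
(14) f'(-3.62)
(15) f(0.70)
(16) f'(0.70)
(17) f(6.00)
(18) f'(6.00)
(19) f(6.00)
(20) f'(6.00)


(1) = 1.63
(2) = -3.06
(3) = 0.79
(4) = -1.17
(5) = -348.08
(6) = -201.68
(7) = 78.52
(8) = -73.45
(9) = -4.46
(10) = -11.23
(11) = -74.84
(12) = -72.03
(13) = 100.98
(14) = -87.19
(15) = -2.62
(16) = -8.18
(17) = -629.55
(18) = -299.75
(19) = -629.55
(20) = -299.75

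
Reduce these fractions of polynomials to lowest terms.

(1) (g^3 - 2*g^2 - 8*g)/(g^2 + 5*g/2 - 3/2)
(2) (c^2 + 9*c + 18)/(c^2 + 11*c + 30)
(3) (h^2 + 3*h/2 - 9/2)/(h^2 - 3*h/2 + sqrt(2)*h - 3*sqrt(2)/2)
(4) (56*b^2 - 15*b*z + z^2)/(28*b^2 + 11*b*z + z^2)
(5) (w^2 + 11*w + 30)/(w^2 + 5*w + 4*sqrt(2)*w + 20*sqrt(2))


(1) = (2*g^3 - 4*g^2 - 16*g)/(2*g^2 + 5*g - 3)
(2) = (c + 3)/(c + 5)
(3) = (4*h + 12)/(4*h + 4*sqrt(2))
(4) = (56*b^2 - 15*b*z + z^2)/(28*b^2 + 11*b*z + z^2)
(5) = (w + 6)/(w + 4*sqrt(2))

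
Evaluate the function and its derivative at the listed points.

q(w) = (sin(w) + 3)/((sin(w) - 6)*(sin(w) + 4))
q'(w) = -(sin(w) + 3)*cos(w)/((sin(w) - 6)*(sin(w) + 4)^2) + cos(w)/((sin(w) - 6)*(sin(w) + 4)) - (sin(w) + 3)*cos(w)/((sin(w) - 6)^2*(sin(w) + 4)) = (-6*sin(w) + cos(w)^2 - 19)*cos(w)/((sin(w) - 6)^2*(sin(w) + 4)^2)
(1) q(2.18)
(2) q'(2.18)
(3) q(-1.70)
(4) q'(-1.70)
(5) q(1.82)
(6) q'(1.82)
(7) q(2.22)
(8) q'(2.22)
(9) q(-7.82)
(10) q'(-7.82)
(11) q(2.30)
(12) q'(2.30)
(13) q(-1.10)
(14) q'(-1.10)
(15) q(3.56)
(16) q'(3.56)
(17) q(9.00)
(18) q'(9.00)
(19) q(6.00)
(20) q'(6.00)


(1) = -0.15
(2) = 0.02
(3) = -0.10
(4) = 0.00
(5) = -0.16
(6) = 0.01
(7) = -0.15
(8) = 0.02
(9) = -0.10
(10) = -0.00
(11) = -0.15
(12) = 0.02
(13) = -0.10
(14) = -0.01
(15) = -0.11
(16) = 0.03
(17) = -0.14
(18) = 0.03
(19) = -0.12
(20) = -0.03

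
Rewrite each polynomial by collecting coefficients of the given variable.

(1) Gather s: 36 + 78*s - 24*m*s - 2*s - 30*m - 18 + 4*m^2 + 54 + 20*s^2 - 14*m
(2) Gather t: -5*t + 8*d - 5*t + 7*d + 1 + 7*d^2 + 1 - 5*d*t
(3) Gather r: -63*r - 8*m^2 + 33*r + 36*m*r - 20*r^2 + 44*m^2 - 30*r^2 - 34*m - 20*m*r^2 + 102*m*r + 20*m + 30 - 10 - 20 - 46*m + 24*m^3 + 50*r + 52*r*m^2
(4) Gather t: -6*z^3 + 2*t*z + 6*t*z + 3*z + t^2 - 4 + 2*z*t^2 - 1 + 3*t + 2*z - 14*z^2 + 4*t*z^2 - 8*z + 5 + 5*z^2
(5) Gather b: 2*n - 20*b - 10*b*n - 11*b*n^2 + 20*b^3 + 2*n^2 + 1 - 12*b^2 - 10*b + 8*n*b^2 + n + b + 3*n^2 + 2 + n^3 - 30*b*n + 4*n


(1) = 4*m^2 - 44*m + 20*s^2 + s*(76 - 24*m) + 72
(2) = 7*d^2 + 15*d + t*(-5*d - 10) + 2
(3) = 24*m^3 + 36*m^2 - 60*m + r^2*(-20*m - 50) + r*(52*m^2 + 138*m + 20)
(4) = t^2*(2*z + 1) + t*(4*z^2 + 8*z + 3) - 6*z^3 - 9*z^2 - 3*z
(5) = 20*b^3 + b^2*(8*n - 12) + b*(-11*n^2 - 40*n - 29) + n^3 + 5*n^2 + 7*n + 3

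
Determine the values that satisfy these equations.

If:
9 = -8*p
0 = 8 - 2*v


Then:
p = -9/8
v = 4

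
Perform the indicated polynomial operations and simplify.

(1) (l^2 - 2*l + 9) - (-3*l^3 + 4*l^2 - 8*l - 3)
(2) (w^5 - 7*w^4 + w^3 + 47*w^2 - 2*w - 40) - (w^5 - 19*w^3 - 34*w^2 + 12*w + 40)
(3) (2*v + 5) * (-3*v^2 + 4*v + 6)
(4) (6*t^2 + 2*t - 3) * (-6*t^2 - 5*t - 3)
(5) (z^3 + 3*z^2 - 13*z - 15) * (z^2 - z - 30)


(1) = 3*l^3 - 3*l^2 + 6*l + 12
(2) = -7*w^4 + 20*w^3 + 81*w^2 - 14*w - 80
(3) = -6*v^3 - 7*v^2 + 32*v + 30
(4) = -36*t^4 - 42*t^3 - 10*t^2 + 9*t + 9
(5) = z^5 + 2*z^4 - 46*z^3 - 92*z^2 + 405*z + 450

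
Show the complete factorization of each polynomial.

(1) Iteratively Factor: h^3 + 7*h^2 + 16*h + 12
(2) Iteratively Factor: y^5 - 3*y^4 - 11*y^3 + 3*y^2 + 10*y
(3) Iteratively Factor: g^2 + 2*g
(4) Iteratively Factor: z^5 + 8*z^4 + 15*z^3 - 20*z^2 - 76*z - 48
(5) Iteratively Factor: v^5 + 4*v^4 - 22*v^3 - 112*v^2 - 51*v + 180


(1) = (h + 2)*(h^2 + 5*h + 6) = (h + 2)*(h + 3)*(h + 2)
(2) = (y - 5)*(y^4 + 2*y^3 - y^2 - 2*y) = y*(y - 5)*(y^3 + 2*y^2 - y - 2) = y*(y - 5)*(y + 1)*(y^2 + y - 2) = y*(y - 5)*(y + 1)*(y + 2)*(y - 1)
(3) = (g + 2)*(g)
(4) = (z + 1)*(z^4 + 7*z^3 + 8*z^2 - 28*z - 48) = (z + 1)*(z + 4)*(z^3 + 3*z^2 - 4*z - 12) = (z - 2)*(z + 1)*(z + 4)*(z^2 + 5*z + 6) = (z - 2)*(z + 1)*(z + 3)*(z + 4)*(z + 2)
(5) = (v + 4)*(v^4 - 22*v^2 - 24*v + 45) = (v + 3)*(v + 4)*(v^3 - 3*v^2 - 13*v + 15) = (v - 5)*(v + 3)*(v + 4)*(v^2 + 2*v - 3) = (v - 5)*(v - 1)*(v + 3)*(v + 4)*(v + 3)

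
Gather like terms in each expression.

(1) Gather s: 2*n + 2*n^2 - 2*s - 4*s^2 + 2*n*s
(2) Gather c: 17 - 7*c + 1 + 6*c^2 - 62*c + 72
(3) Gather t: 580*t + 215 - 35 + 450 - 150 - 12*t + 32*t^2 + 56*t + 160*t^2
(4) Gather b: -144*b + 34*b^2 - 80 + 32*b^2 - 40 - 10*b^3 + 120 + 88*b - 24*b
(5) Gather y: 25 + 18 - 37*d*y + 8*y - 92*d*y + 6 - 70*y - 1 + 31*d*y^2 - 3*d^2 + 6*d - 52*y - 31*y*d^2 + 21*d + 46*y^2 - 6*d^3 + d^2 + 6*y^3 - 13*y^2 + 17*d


(1) = 2*n^2 + 2*n - 4*s^2 + s*(2*n - 2)
(2) = 6*c^2 - 69*c + 90
(3) = 192*t^2 + 624*t + 480
(4) = -10*b^3 + 66*b^2 - 80*b
(5) = -6*d^3 - 2*d^2 + 44*d + 6*y^3 + y^2*(31*d + 33) + y*(-31*d^2 - 129*d - 114) + 48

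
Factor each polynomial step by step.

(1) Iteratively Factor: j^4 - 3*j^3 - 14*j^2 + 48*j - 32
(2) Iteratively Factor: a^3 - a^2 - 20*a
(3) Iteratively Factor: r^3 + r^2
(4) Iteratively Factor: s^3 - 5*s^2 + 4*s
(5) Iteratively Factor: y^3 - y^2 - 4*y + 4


(1) = (j + 4)*(j^3 - 7*j^2 + 14*j - 8) = (j - 2)*(j + 4)*(j^2 - 5*j + 4) = (j - 2)*(j - 1)*(j + 4)*(j - 4)
(2) = (a)*(a^2 - a - 20) = a*(a + 4)*(a - 5)
(3) = (r)*(r^2 + r) = r^2*(r + 1)
(4) = (s - 1)*(s^2 - 4*s) = (s - 4)*(s - 1)*(s)
(5) = (y - 2)*(y^2 + y - 2) = (y - 2)*(y - 1)*(y + 2)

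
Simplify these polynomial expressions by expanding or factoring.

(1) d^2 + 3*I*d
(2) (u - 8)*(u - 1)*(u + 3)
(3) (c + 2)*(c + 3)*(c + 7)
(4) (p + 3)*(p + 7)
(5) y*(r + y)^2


(1) = d*(d + 3*I)
(2) = u^3 - 6*u^2 - 19*u + 24
(3) = c^3 + 12*c^2 + 41*c + 42
(4) = p^2 + 10*p + 21
(5) = r^2*y + 2*r*y^2 + y^3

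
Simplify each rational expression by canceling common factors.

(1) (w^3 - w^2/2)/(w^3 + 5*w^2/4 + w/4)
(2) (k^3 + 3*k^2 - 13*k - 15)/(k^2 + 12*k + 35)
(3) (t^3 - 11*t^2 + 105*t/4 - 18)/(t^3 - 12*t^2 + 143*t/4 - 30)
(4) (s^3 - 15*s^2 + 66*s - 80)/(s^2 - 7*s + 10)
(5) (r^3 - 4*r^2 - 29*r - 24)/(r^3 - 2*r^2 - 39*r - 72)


(1) = (4*w^2 - 2*w)/(4*w^2 + 5*w + 1)
(2) = (k^2 - 2*k - 3)/(k + 7)
(3) = (2*t - 3)/(2*t - 5)
(4) = s - 8
(5) = (r + 1)/(r + 3)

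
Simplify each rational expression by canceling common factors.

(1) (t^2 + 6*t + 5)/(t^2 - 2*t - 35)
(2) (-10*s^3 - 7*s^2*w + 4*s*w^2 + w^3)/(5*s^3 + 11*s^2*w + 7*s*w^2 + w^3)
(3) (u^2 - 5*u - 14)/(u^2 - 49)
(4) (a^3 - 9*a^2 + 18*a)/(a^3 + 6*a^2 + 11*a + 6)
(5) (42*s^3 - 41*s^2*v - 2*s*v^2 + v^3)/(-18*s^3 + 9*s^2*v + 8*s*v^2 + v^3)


(1) = (t + 1)/(t - 7)
(2) = (-2*s + w)/(s + w)
(3) = (u + 2)/(u + 7)
(4) = (a^3 - 9*a^2 + 18*a)/(a^3 + 6*a^2 + 11*a + 6)
(5) = (-7*s + v)/(3*s + v)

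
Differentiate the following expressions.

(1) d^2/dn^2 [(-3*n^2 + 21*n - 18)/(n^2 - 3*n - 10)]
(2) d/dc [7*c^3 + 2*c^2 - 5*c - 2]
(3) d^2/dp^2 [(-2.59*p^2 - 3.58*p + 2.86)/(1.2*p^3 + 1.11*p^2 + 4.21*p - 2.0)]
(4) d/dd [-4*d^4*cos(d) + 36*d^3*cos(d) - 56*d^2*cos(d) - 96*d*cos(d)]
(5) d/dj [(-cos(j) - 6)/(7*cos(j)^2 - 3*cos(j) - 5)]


(1) = 24*(n^3 - 12*n^2 + 66*n - 106)/(n^6 - 9*n^5 - 3*n^4 + 153*n^3 + 30*n^2 - 900*n - 1000)
(2) = 21*c^2 + 4*c - 5
(3) = (-7.4592*p^6 - 30.9312*p^5 + 99.31752*p^4 + 25.485462*p^3 - 29.767644*p^2 + 73.688796*p + 33.073052)/(1.728*p^9 + 4.7952*p^8 + 22.62276*p^7 + 26.373951*p^6 + 63.384183*p^5 - 8.995347*p^4 + 32.941261*p^3 - 93.0246*p^2 + 50.52*p - 8.0)
(4) = 4*d^4*sin(d) - 36*d^3*sin(d) - 16*d^3*cos(d) + 56*d^2*sin(d) + 108*d^2*cos(d) + 96*d*sin(d) - 112*d*cos(d) - 96*cos(d)
(5) = (7*sin(j)^2 - 84*cos(j) + 6)*sin(j)/(-7*cos(j)^2 + 3*cos(j) + 5)^2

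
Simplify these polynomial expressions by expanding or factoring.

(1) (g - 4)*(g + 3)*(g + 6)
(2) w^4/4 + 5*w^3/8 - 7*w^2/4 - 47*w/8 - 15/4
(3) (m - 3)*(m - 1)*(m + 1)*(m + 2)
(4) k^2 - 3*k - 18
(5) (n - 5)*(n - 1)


(1) = g^3 + 5*g^2 - 18*g - 72
(2) = (w/4 + 1/4)*(w - 3)*(w + 2)*(w + 5/2)
(3) = m^4 - m^3 - 7*m^2 + m + 6
(4) = (k - 6)*(k + 3)
(5) = n^2 - 6*n + 5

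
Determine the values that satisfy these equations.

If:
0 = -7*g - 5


Then:
g = -5/7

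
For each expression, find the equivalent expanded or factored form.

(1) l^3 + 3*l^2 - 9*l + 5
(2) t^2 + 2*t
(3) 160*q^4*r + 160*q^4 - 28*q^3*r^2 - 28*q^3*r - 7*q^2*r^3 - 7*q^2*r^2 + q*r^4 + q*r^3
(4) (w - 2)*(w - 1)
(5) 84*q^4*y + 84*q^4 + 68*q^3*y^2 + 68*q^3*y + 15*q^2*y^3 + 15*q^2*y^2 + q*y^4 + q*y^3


(1) = (l - 1)^2*(l + 5)
(2) = t*(t + 2)
(3) = (-8*q + r)*(-4*q + r)*(5*q + r)*(q*r + q)
(4) = w^2 - 3*w + 2
(5) = (2*q + y)*(6*q + y)*(7*q + y)*(q*y + q)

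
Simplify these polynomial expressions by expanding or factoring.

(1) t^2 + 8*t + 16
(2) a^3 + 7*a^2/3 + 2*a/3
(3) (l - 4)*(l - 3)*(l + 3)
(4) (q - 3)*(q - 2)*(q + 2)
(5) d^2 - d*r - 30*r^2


(1) = (t + 4)^2
(2) = a*(a + 1/3)*(a + 2)
(3) = l^3 - 4*l^2 - 9*l + 36
(4) = q^3 - 3*q^2 - 4*q + 12
(5) = (d - 6*r)*(d + 5*r)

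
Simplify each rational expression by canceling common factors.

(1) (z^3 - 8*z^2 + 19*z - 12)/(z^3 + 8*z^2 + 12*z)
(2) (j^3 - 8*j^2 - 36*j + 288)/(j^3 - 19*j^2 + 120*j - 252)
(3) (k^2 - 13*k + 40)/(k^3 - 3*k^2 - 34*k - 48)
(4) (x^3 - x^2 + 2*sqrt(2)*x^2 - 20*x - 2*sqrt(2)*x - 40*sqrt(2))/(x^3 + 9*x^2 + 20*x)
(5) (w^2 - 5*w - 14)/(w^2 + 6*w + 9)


(1) = (z^3 - 8*z^2 + 19*z - 12)/(z^3 + 8*z^2 + 12*z)
(2) = (j^2 - 2*j - 48)/(j^2 - 13*j + 42)
(3) = (k - 5)/(k^2 + 5*k + 6)
(4) = (x^2 + x*(-5 + 2*sqrt(2)) - 10*sqrt(2))/(x^2 + 5*x)
(5) = (w^2 - 5*w - 14)/(w^2 + 6*w + 9)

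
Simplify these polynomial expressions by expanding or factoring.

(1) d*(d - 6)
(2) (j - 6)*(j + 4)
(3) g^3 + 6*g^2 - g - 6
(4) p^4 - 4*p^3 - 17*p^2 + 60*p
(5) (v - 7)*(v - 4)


(1) = d^2 - 6*d
(2) = j^2 - 2*j - 24
(3) = (g - 1)*(g + 1)*(g + 6)
(4) = p*(p - 5)*(p - 3)*(p + 4)
(5) = v^2 - 11*v + 28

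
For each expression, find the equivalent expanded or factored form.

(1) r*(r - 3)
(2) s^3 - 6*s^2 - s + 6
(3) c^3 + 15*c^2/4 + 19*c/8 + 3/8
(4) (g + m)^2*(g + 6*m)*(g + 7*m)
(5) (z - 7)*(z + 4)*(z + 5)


(1) = r^2 - 3*r
(2) = (s - 6)*(s - 1)*(s + 1)
(3) = (c + 1/4)*(c + 1/2)*(c + 3)
(4) = g^4 + 15*g^3*m + 69*g^2*m^2 + 97*g*m^3 + 42*m^4
(5) = z^3 + 2*z^2 - 43*z - 140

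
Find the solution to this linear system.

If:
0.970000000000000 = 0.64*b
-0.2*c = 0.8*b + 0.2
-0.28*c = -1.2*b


Then:
No Solution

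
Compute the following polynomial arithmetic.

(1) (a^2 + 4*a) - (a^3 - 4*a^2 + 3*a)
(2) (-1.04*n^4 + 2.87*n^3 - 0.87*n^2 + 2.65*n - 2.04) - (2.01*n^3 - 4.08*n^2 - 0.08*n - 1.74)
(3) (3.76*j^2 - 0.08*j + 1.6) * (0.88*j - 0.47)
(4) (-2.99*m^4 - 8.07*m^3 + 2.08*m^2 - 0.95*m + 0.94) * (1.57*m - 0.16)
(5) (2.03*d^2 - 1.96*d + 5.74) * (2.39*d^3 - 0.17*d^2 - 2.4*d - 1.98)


(1) = -a^3 + 5*a^2 + a
(2) = -1.04*n^4 + 0.86*n^3 + 3.21*n^2 + 2.73*n - 0.3
(3) = 3.3088*j^3 - 1.8376*j^2 + 1.4456*j - 0.752
(4) = -4.6943*m^5 - 12.1915*m^4 + 4.5568*m^3 - 1.8243*m^2 + 1.6278*m - 0.1504
(5) = 4.8517*d^5 - 5.0295*d^4 + 9.1798*d^3 - 0.2912*d^2 - 9.8952*d - 11.3652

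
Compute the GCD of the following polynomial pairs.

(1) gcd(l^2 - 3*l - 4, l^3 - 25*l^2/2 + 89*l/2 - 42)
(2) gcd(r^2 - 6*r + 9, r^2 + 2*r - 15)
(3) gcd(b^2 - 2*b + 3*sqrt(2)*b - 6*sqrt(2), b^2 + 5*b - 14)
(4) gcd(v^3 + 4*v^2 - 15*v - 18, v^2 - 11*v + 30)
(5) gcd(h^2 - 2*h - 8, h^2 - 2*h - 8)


(1) = l - 4
(2) = r - 3
(3) = b - 2
(4) = 1
(5) = h^2 - 2*h - 8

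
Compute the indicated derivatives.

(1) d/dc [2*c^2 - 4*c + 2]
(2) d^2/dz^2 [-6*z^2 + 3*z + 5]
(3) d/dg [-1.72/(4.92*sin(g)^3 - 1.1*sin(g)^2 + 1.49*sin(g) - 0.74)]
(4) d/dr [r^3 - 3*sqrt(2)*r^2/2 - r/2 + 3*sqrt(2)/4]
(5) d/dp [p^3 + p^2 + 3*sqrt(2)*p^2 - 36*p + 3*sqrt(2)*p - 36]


(1) = 4*c - 4
(2) = -12
(3) = (25.3872*sin(g)^2 - 3.784*sin(g) + 2.5628)*cos(g)/(4.92*sin(g)^3 - 1.1*sin(g)^2 + 1.49*sin(g) - 0.74)^2
(4) = 3*r^2 - 3*sqrt(2)*r - 1/2
(5) = 3*p^2 + 2*p + 6*sqrt(2)*p - 36 + 3*sqrt(2)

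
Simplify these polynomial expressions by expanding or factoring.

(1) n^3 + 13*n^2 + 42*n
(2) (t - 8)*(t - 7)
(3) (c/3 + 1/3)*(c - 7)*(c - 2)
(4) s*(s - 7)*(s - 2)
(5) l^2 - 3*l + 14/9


(1) = n*(n + 6)*(n + 7)
(2) = t^2 - 15*t + 56
(3) = c^3/3 - 8*c^2/3 + 5*c/3 + 14/3
(4) = s^3 - 9*s^2 + 14*s
(5) = (l - 7/3)*(l - 2/3)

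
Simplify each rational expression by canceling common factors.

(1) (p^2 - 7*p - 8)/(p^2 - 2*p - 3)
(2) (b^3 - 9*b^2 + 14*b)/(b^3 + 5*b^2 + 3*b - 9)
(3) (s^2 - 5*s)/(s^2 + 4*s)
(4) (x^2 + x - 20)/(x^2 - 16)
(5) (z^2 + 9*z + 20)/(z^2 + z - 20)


(1) = (p - 8)/(p - 3)
(2) = (b^3 - 9*b^2 + 14*b)/(b^3 + 5*b^2 + 3*b - 9)
(3) = (s - 5)/(s + 4)
(4) = (x + 5)/(x + 4)
(5) = (z + 4)/(z - 4)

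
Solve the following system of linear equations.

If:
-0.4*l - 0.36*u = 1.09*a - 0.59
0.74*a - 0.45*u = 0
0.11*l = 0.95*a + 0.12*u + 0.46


Then:
a = -0.18
l = 2.25
u = -0.30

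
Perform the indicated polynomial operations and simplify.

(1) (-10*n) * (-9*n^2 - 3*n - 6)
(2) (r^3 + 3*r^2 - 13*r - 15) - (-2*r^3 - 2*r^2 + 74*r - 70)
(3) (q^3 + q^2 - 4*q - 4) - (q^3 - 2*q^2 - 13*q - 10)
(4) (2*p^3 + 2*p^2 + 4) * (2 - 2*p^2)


(1) = 90*n^3 + 30*n^2 + 60*n
(2) = 3*r^3 + 5*r^2 - 87*r + 55
(3) = 3*q^2 + 9*q + 6
(4) = -4*p^5 - 4*p^4 + 4*p^3 - 4*p^2 + 8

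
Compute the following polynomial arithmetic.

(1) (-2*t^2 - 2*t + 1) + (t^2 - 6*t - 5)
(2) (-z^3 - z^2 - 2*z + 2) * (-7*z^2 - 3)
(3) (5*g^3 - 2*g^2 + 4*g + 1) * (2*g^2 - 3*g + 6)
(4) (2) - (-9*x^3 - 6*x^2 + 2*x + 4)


(1) = -t^2 - 8*t - 4
(2) = 7*z^5 + 7*z^4 + 17*z^3 - 11*z^2 + 6*z - 6
(3) = 10*g^5 - 19*g^4 + 44*g^3 - 22*g^2 + 21*g + 6
(4) = 9*x^3 + 6*x^2 - 2*x - 2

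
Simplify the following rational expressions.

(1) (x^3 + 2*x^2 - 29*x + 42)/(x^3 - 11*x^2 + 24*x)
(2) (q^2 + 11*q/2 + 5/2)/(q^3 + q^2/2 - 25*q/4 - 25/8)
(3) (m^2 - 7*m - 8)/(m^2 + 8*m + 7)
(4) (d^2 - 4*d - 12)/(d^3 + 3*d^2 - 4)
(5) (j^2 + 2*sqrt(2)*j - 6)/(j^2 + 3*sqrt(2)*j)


(1) = (x^2 + 5*x - 14)/(x^2 - 8*x)
(2) = (4*q + 20)/(4*q^2 - 25)
(3) = (m - 8)/(m + 7)
(4) = (d - 6)/(d^2 + d - 2)
(5) = (j - sqrt(2))/j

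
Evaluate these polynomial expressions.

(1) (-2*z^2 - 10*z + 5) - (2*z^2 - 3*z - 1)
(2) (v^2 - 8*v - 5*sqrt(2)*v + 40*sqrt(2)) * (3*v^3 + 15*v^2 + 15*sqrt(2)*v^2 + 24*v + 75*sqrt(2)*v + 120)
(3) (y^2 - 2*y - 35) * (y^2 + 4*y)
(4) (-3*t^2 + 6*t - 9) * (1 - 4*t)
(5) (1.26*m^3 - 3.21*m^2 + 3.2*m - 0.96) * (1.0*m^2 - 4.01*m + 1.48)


(1) = -4*z^2 - 7*z + 6
(2) = 3*v^5 - 9*v^4 - 246*v^3 - 120*sqrt(2)*v^2 + 378*v^2 + 360*sqrt(2)*v + 5040*v + 4800*sqrt(2)
(3) = y^4 + 2*y^3 - 43*y^2 - 140*y
(4) = 12*t^3 - 27*t^2 + 42*t - 9
(5) = 1.26*m^5 - 8.2626*m^4 + 17.9369*m^3 - 18.5428*m^2 + 8.5856*m - 1.4208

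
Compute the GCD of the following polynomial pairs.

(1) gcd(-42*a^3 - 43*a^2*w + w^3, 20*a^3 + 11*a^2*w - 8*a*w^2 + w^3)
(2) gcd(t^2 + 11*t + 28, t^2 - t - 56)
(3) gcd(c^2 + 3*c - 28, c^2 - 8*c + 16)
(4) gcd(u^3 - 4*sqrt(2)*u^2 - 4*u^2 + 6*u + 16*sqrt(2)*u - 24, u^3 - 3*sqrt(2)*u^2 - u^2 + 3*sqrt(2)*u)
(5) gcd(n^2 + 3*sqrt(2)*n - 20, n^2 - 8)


(1) = gcd((-7*a + w)*(a + w)*(6*a + w), (-5*a + w)*(-4*a + w)*(a + w)) = a + w
(2) = t + 7
(3) = gcd((c - 4)*(c + 7), (c - 4)^2) = c - 4
(4) = gcd((u - 4)*(u - 3*sqrt(2))*(u - sqrt(2)), u*(u - 1)*(u - 3*sqrt(2))) = u - 3*sqrt(2)
(5) = n - 2*sqrt(2)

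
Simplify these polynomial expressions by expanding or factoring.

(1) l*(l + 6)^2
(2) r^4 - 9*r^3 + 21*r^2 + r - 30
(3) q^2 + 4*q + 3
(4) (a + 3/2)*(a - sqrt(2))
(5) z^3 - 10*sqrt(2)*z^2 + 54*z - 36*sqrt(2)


(1) = l^3 + 12*l^2 + 36*l
(2) = (r - 5)*(r - 3)*(r - 2)*(r + 1)
(3) = (q + 1)*(q + 3)
(4) = a^2 - sqrt(2)*a + 3*a/2 - 3*sqrt(2)/2
(5) = (z - 6*sqrt(2))*(z - 3*sqrt(2))*(z - sqrt(2))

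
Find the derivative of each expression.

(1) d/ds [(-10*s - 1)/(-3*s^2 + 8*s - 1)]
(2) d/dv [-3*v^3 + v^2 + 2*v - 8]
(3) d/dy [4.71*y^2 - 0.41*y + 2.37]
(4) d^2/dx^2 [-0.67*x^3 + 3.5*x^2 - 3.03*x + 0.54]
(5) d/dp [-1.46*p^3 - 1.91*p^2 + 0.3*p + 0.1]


(1) = 6*(-5*s^2 - s + 3)/(9*s^4 - 48*s^3 + 70*s^2 - 16*s + 1)
(2) = -9*v^2 + 2*v + 2
(3) = 9.42*y - 0.41
(4) = 7.0 - 4.02*x
(5) = -4.38*p^2 - 3.82*p + 0.3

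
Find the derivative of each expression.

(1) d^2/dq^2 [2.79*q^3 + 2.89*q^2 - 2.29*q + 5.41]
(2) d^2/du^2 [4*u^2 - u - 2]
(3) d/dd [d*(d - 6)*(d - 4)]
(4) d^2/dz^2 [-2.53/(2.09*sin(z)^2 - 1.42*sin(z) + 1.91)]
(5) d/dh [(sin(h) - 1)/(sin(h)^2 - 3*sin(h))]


(1) = 16.74*q + 5.78
(2) = 8
(3) = 3*d^2 - 20*d + 24
(4) = (44.205172*sin(z)^4 - 22.525602*sin(z)^3 - 101.604294*sin(z)^2 + 51.91307*sin(z) + 9.99603)/(2.09*sin(z)^2 - 1.42*sin(z) + 1.91)^3
(5) = (-cos(h) + 2/tan(h) - 3*cos(h)/sin(h)^2)/(sin(h) - 3)^2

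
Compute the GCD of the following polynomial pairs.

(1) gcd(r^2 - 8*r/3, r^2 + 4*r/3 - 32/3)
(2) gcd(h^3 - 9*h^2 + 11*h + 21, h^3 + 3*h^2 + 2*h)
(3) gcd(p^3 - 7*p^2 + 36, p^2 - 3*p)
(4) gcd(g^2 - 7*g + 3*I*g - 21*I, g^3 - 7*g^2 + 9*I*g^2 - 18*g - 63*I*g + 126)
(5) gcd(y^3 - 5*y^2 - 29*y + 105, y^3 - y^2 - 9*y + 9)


(1) = r - 8/3
(2) = h + 1
(3) = gcd((p - 6)*(p - 3)*(p + 2), p*(p - 3)) = p - 3
(4) = g^2 + g*(-7 + 3*I) - 21*I
(5) = y - 3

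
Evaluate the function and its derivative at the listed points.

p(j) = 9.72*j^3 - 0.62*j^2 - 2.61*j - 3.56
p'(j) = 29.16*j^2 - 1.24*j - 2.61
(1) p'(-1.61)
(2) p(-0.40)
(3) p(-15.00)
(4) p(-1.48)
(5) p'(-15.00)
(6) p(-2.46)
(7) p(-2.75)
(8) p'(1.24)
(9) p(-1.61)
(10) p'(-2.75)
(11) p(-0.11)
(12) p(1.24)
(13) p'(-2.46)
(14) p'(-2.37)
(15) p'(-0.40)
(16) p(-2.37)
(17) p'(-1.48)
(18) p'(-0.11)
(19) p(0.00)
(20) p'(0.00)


(1) = 74.97
(2) = -3.24
(3) = -32908.91
(4) = -32.57
(5) = 6576.99
(6) = -145.59
(7) = -203.22
(8) = 40.69
(9) = -41.53
(10) = 221.32
(11) = -3.29
(12) = 10.78
(13) = 176.91
(14) = 164.12
(15) = 2.55
(16) = -130.25
(17) = 63.10
(18) = -2.12
(19) = -3.56
(20) = -2.61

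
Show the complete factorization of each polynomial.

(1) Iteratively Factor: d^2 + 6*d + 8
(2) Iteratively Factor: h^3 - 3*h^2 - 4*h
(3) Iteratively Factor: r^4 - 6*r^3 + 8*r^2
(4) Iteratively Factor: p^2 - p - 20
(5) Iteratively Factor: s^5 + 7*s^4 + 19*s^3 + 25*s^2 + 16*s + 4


(1) = (d + 2)*(d + 4)
(2) = (h + 1)*(h^2 - 4*h) = (h - 4)*(h + 1)*(h)
(3) = (r - 4)*(r^3 - 2*r^2) = (r - 4)*(r - 2)*(r^2) = r*(r - 4)*(r - 2)*(r)
(4) = (p + 4)*(p - 5)
(5) = (s + 1)*(s^4 + 6*s^3 + 13*s^2 + 12*s + 4) = (s + 1)*(s + 2)*(s^3 + 4*s^2 + 5*s + 2) = (s + 1)^2*(s + 2)*(s^2 + 3*s + 2) = (s + 1)^3*(s + 2)*(s + 2)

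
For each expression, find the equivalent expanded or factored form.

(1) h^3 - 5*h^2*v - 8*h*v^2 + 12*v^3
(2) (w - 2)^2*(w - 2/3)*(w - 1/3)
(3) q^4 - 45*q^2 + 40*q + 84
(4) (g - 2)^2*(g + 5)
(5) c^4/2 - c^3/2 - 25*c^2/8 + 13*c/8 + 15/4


(1) = (h - 6*v)*(h - v)*(h + 2*v)
(2) = w^4 - 5*w^3 + 74*w^2/9 - 44*w/9 + 8/9
(3) = (q - 6)*(q - 2)*(q + 1)*(q + 7)
(4) = g^3 + g^2 - 16*g + 20
(5) = (c/2 + 1/2)*(c - 5/2)*(c - 3/2)*(c + 2)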